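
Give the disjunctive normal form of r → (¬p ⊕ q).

r → (¬p ⊕ q)
= ¬r ∨ (¬p ⊕ q)   [eliminate →]
= ¬r ∨ (¬p ∧ ¬q) ∨ (¬¬p ∧ q)   [expand ⊕]
= ¬r ∨ (¬p ∧ ¬q) ∨ (p ∧ q)   [double negation]

¬r ∨ (¬p ∧ ¬q) ∨ (p ∧ q)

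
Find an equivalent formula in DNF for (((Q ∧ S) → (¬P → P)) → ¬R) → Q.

(((Q ∧ S) → (¬P → P)) → ¬R) → Q
= ¬(((Q ∧ S) → (¬P → P)) → ¬R) ∨ Q   — eliminate →
= ¬(¬((Q ∧ S) → (¬P → P)) ∨ ¬R) ∨ Q   — eliminate →
= ¬(¬(¬(Q ∧ S) ∨ (¬P → P)) ∨ ¬R) ∨ Q   — eliminate →
= ¬(¬(¬(Q ∧ S) ∨ ¬¬P ∨ P) ∨ ¬R) ∨ Q   — eliminate →
= (¬¬(¬(Q ∧ S) ∨ ¬¬P ∨ P) ∧ ¬¬R) ∨ Q   — De Morgan
= ((¬(Q ∧ S) ∨ ¬¬P ∨ P) ∧ ¬¬R) ∨ Q   — double negation
= ((¬Q ∨ ¬S ∨ ¬¬P ∨ P) ∧ ¬¬R) ∨ Q   — De Morgan
= ((¬Q ∨ ¬S ∨ P ∨ P) ∧ ¬¬R) ∨ Q   — double negation
= ((¬Q ∨ ¬S ∨ P ∨ P) ∧ R) ∨ Q   — double negation
= (¬Q ∧ R) ∨ (¬S ∧ R) ∨ (P ∧ R) ∨ (P ∧ R) ∨ Q   — distribute ∧ over ∨
= (¬Q ∧ R) ∨ (¬S ∧ R) ∨ (P ∧ R) ∨ Q   — simplify

(¬Q ∧ R) ∨ (¬S ∧ R) ∨ (P ∧ R) ∨ Q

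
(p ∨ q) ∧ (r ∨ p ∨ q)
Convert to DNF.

p ∨ q

(p ∨ q) ∧ (r ∨ p ∨ q)
≡ (p ∧ r) ∨ (p ∧ p) ∨ (p ∧ q) ∨ (q ∧ r) ∨ (q ∧ p) ∨ (q ∧ q)   (distribute ∧ over ∨)
≡ p ∨ q   (simplify)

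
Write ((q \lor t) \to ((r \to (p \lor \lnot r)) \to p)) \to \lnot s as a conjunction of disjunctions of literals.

(q \lor t \lor \lnot s) \land (\lnot r \lor p \lor \lnot s) \land (\lnot p \lor \lnot s)

((q \lor t) \to ((r \to (p \lor \lnot r)) \to p)) \to \lnot s
≡ \lnot ((q \lor t) \to ((r \to (p \lor \lnot r)) \to p)) \lor \lnot s   [eliminate \to]
≡ \lnot (\lnot (q \lor t) \lor ((r \to (p \lor \lnot r)) \to p)) \lor \lnot s   [eliminate \to]
≡ \lnot (\lnot (q \lor t) \lor \lnot (r \to (p \lor \lnot r)) \lor p) \lor \lnot s   [eliminate \to]
≡ \lnot (\lnot (q \lor t) \lor \lnot (\lnot r \lor p \lor \lnot r) \lor p) \lor \lnot s   [eliminate \to]
≡ (\lnot \lnot (q \lor t) \land \lnot \lnot (\lnot r \lor p \lor \lnot r) \land \lnot p) \lor \lnot s   [De Morgan]
≡ ((q \lor t) \land \lnot \lnot (\lnot r \lor p \lor \lnot r) \land \lnot p) \lor \lnot s   [double negation]
≡ ((q \lor t) \land (\lnot r \lor p \lor \lnot r) \land \lnot p) \lor \lnot s   [double negation]
≡ (q \lor t \lor \lnot s) \land (\lnot r \lor p \lor \lnot r \lor \lnot s) \land (\lnot p \lor \lnot s)   [distribute \lor over \land]
≡ (q \lor t \lor \lnot s) \land (\lnot r \lor p \lor \lnot s) \land (\lnot p \lor \lnot s)   [simplify]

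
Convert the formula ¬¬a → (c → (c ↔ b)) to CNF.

¬a ∨ ¬c ∨ b

¬¬a → (c → (c ↔ b))
⇔ ¬¬¬a ∨ (c → (c ↔ b))   [eliminate →]
⇔ ¬¬¬a ∨ ¬c ∨ (c ↔ b)   [eliminate →]
⇔ ¬¬¬a ∨ ¬c ∨ ((c → b) ∧ (b → c))   [eliminate ↔]
⇔ ¬¬¬a ∨ ¬c ∨ ((¬c ∨ b) ∧ (b → c))   [eliminate →]
⇔ ¬¬¬a ∨ ¬c ∨ ((¬c ∨ b) ∧ (¬b ∨ c))   [eliminate →]
⇔ ¬a ∨ ¬c ∨ ((¬c ∨ b) ∧ (¬b ∨ c))   [double negation]
⇔ (¬a ∨ ¬c ∨ ¬c ∨ b) ∧ (¬a ∨ ¬c ∨ ¬b ∨ c)   [distribute ∨ over ∧]
⇔ ¬a ∨ ¬c ∨ b   [simplify]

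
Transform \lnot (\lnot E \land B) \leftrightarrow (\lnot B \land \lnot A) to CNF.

(\lnot E \lor \lnot B) \land (\lnot E \lor \lnot A) \land (B \lor \lnot A)

\lnot (\lnot E \land B) \leftrightarrow (\lnot B \land \lnot A)
≡ (\lnot (\lnot E \land B) \to (\lnot B \land \lnot A)) \land ((\lnot B \land \lnot A) \to \lnot (\lnot E \land B))   [eliminate \leftrightarrow]
≡ (\lnot \lnot (\lnot E \land B) \lor (\lnot B \land \lnot A)) \land ((\lnot B \land \lnot A) \to \lnot (\lnot E \land B))   [eliminate \to]
≡ (\lnot \lnot (\lnot E \land B) \lor (\lnot B \land \lnot A)) \land (\lnot (\lnot B \land \lnot A) \lor \lnot (\lnot E \land B))   [eliminate \to]
≡ ((\lnot E \land B) \lor (\lnot B \land \lnot A)) \land (\lnot (\lnot B \land \lnot A) \lor \lnot (\lnot E \land B))   [double negation]
≡ ((\lnot E \land B) \lor (\lnot B \land \lnot A)) \land (\lnot \lnot B \lor \lnot \lnot A \lor \lnot (\lnot E \land B))   [De Morgan]
≡ ((\lnot E \land B) \lor (\lnot B \land \lnot A)) \land (B \lor \lnot \lnot A \lor \lnot (\lnot E \land B))   [double negation]
≡ ((\lnot E \land B) \lor (\lnot B \land \lnot A)) \land (B \lor A \lor \lnot (\lnot E \land B))   [double negation]
≡ ((\lnot E \land B) \lor (\lnot B \land \lnot A)) \land (B \lor A \lor \lnot \lnot E \lor \lnot B)   [De Morgan]
≡ ((\lnot E \land B) \lor (\lnot B \land \lnot A)) \land (B \lor A \lor E \lor \lnot B)   [double negation]
≡ (\lnot E \lor \lnot B) \land (\lnot E \lor \lnot A) \land (B \lor \lnot B) \land (B \lor \lnot A) \land (B \lor A \lor E \lor \lnot B)   [distribute \lor over \land]
≡ (\lnot E \lor \lnot B) \land (\lnot E \lor \lnot A) \land (B \lor \lnot A)   [simplify]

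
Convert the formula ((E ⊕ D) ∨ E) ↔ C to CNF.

(¬D ∨ E ∨ C) ∧ (¬E ∨ C) ∧ (¬C ∨ E ∨ D)

((E ⊕ D) ∨ E) ↔ C
= (((E ⊕ D) ∨ E) → C) ∧ (C → ((E ⊕ D) ∨ E))
= (¬((E ⊕ D) ∨ E) ∨ C) ∧ (C → ((E ⊕ D) ∨ E))
= (¬(((E ∨ D) ∧ ¬(E ∧ D)) ∨ E) ∨ C) ∧ (C → ((E ⊕ D) ∨ E))
= (¬(((E ∨ D) ∧ ¬(E ∧ D)) ∨ E) ∨ C) ∧ (¬C ∨ (E ⊕ D) ∨ E)
= (¬(((E ∨ D) ∧ ¬(E ∧ D)) ∨ E) ∨ C) ∧ (¬C ∨ ((E ∨ D) ∧ ¬(E ∧ D)) ∨ E)
= ((¬((E ∨ D) ∧ ¬(E ∧ D)) ∧ ¬E) ∨ C) ∧ (¬C ∨ ((E ∨ D) ∧ ¬(E ∧ D)) ∨ E)
= (((¬(E ∨ D) ∨ ¬¬(E ∧ D)) ∧ ¬E) ∨ C) ∧ (¬C ∨ ((E ∨ D) ∧ ¬(E ∧ D)) ∨ E)
= ((((¬E ∧ ¬D) ∨ ¬¬(E ∧ D)) ∧ ¬E) ∨ C) ∧ (¬C ∨ ((E ∨ D) ∧ ¬(E ∧ D)) ∨ E)
= ((((¬E ∧ ¬D) ∨ (E ∧ D)) ∧ ¬E) ∨ C) ∧ (¬C ∨ ((E ∨ D) ∧ ¬(E ∧ D)) ∨ E)
= ((((¬E ∧ ¬D) ∨ (E ∧ D)) ∧ ¬E) ∨ C) ∧ (¬C ∨ ((E ∨ D) ∧ (¬E ∨ ¬D)) ∨ E)
= (¬E ∨ E ∨ C) ∧ (¬E ∨ D ∨ C) ∧ (¬D ∨ E ∨ C) ∧ (¬D ∨ D ∨ C) ∧ (¬E ∨ C) ∧ (¬C ∨ E ∨ D ∨ E) ∧ (¬C ∨ ¬E ∨ ¬D ∨ E)
= (¬D ∨ E ∨ C) ∧ (¬E ∨ C) ∧ (¬C ∨ E ∨ D)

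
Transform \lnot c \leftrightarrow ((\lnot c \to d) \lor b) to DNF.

(d \land \lnot c) \lor (b \land \lnot c)

\lnot c \leftrightarrow ((\lnot c \to d) \lor b)
≡ (\lnot c \to ((\lnot c \to d) \lor b)) \land (((\lnot c \to d) \lor b) \to \lnot c)   [eliminate \leftrightarrow]
≡ (\lnot \lnot c \lor (\lnot c \to d) \lor b) \land (((\lnot c \to d) \lor b) \to \lnot c)   [eliminate \to]
≡ (\lnot \lnot c \lor \lnot \lnot c \lor d \lor b) \land (((\lnot c \to d) \lor b) \to \lnot c)   [eliminate \to]
≡ (\lnot \lnot c \lor \lnot \lnot c \lor d \lor b) \land (\lnot ((\lnot c \to d) \lor b) \lor \lnot c)   [eliminate \to]
≡ (\lnot \lnot c \lor \lnot \lnot c \lor d \lor b) \land (\lnot (\lnot \lnot c \lor d \lor b) \lor \lnot c)   [eliminate \to]
≡ (c \lor \lnot \lnot c \lor d \lor b) \land (\lnot (\lnot \lnot c \lor d \lor b) \lor \lnot c)   [double negation]
≡ (c \lor c \lor d \lor b) \land (\lnot (\lnot \lnot c \lor d \lor b) \lor \lnot c)   [double negation]
≡ (c \lor c \lor d \lor b) \land ((\lnot \lnot \lnot c \land \lnot d \land \lnot b) \lor \lnot c)   [De Morgan]
≡ (c \lor c \lor d \lor b) \land ((\lnot c \land \lnot d \land \lnot b) \lor \lnot c)   [double negation]
≡ (c \land \lnot c \land \lnot d \land \lnot b) \lor (c \land \lnot c) \lor (c \land \lnot c \land \lnot d \land \lnot b) \lor (c \land \lnot c) \lor (d \land \lnot c \land \lnot d \land \lnot b) \lor (d \land \lnot c) \lor (b \land \lnot c \land \lnot d \land \lnot b) \lor (b \land \lnot c)   [distribute \land over \lor]
≡ (d \land \lnot c) \lor (b \land \lnot c)   [simplify]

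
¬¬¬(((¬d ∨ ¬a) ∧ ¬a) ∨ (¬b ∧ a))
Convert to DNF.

¬¬¬(((¬d ∨ ¬a) ∧ ¬a) ∨ (¬b ∧ a))
≡ ¬(((¬d ∨ ¬a) ∧ ¬a) ∨ (¬b ∧ a))   [double negation]
≡ ¬((¬d ∨ ¬a) ∧ ¬a) ∧ ¬(¬b ∧ a)   [De Morgan]
≡ (¬(¬d ∨ ¬a) ∨ ¬¬a) ∧ ¬(¬b ∧ a)   [De Morgan]
≡ ((¬¬d ∧ ¬¬a) ∨ ¬¬a) ∧ ¬(¬b ∧ a)   [De Morgan]
≡ ((d ∧ ¬¬a) ∨ ¬¬a) ∧ ¬(¬b ∧ a)   [double negation]
≡ ((d ∧ a) ∨ ¬¬a) ∧ ¬(¬b ∧ a)   [double negation]
≡ ((d ∧ a) ∨ a) ∧ ¬(¬b ∧ a)   [double negation]
≡ ((d ∧ a) ∨ a) ∧ (¬¬b ∨ ¬a)   [De Morgan]
≡ ((d ∧ a) ∨ a) ∧ (b ∨ ¬a)   [double negation]
≡ (d ∧ a ∧ b) ∨ (d ∧ a ∧ ¬a) ∨ (a ∧ b) ∨ (a ∧ ¬a)   [distribute ∧ over ∨]
≡ a ∧ b   [simplify]

a ∧ b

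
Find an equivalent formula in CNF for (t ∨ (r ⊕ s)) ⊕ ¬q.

(t ∨ r ∨ s ∨ ¬q) ∧ (t ∨ ¬r ∨ ¬s ∨ ¬q) ∧ (¬t ∨ q) ∧ (¬r ∨ s ∨ q) ∧ (¬s ∨ r ∨ q)

(t ∨ (r ⊕ s)) ⊕ ¬q
⇔ (t ∨ (r ⊕ s) ∨ ¬q) ∧ ¬((t ∨ (r ⊕ s)) ∧ ¬q)   [expand ⊕]
⇔ (t ∨ ((r ∨ s) ∧ ¬(r ∧ s)) ∨ ¬q) ∧ ¬((t ∨ (r ⊕ s)) ∧ ¬q)   [expand ⊕]
⇔ (t ∨ ((r ∨ s) ∧ ¬(r ∧ s)) ∨ ¬q) ∧ ¬((t ∨ ((r ∨ s) ∧ ¬(r ∧ s))) ∧ ¬q)   [expand ⊕]
⇔ (t ∨ ((r ∨ s) ∧ (¬r ∨ ¬s)) ∨ ¬q) ∧ ¬((t ∨ ((r ∨ s) ∧ ¬(r ∧ s))) ∧ ¬q)   [De Morgan]
⇔ (t ∨ ((r ∨ s) ∧ (¬r ∨ ¬s)) ∨ ¬q) ∧ (¬(t ∨ ((r ∨ s) ∧ ¬(r ∧ s))) ∨ ¬¬q)   [De Morgan]
⇔ (t ∨ ((r ∨ s) ∧ (¬r ∨ ¬s)) ∨ ¬q) ∧ ((¬t ∧ ¬((r ∨ s) ∧ ¬(r ∧ s))) ∨ ¬¬q)   [De Morgan]
⇔ (t ∨ ((r ∨ s) ∧ (¬r ∨ ¬s)) ∨ ¬q) ∧ ((¬t ∧ (¬(r ∨ s) ∨ ¬¬(r ∧ s))) ∨ ¬¬q)   [De Morgan]
⇔ (t ∨ ((r ∨ s) ∧ (¬r ∨ ¬s)) ∨ ¬q) ∧ ((¬t ∧ ((¬r ∧ ¬s) ∨ ¬¬(r ∧ s))) ∨ ¬¬q)   [De Morgan]
⇔ (t ∨ ((r ∨ s) ∧ (¬r ∨ ¬s)) ∨ ¬q) ∧ ((¬t ∧ ((¬r ∧ ¬s) ∨ (r ∧ s))) ∨ ¬¬q)   [double negation]
⇔ (t ∨ ((r ∨ s) ∧ (¬r ∨ ¬s)) ∨ ¬q) ∧ ((¬t ∧ ((¬r ∧ ¬s) ∨ (r ∧ s))) ∨ q)   [double negation]
⇔ (t ∨ r ∨ s ∨ ¬q) ∧ (t ∨ ¬r ∨ ¬s ∨ ¬q) ∧ (¬t ∨ q) ∧ (¬r ∨ r ∨ q) ∧ (¬r ∨ s ∨ q) ∧ (¬s ∨ r ∨ q) ∧ (¬s ∨ s ∨ q)   [distribute ∨ over ∧]
⇔ (t ∨ r ∨ s ∨ ¬q) ∧ (t ∨ ¬r ∨ ¬s ∨ ¬q) ∧ (¬t ∨ q) ∧ (¬r ∨ s ∨ q) ∧ (¬s ∨ r ∨ q)   [simplify]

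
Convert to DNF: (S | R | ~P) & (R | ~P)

(S | R | ~P) & (R | ~P)
= (S & R) | (S & ~P) | (R & R) | (R & ~P) | (~P & R) | (~P & ~P)   [distribute & over |]
= R | ~P   [simplify]

R | ~P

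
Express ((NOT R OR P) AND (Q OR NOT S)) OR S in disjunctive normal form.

(NOT R AND Q) OR (NOT R AND NOT S) OR (P AND Q) OR (P AND NOT S) OR S

((NOT R OR P) AND (Q OR NOT S)) OR S
= (NOT R AND Q) OR (NOT R AND NOT S) OR (P AND Q) OR (P AND NOT S) OR S   [distribute AND over OR]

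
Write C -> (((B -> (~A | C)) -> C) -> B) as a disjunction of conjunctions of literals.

C -> (((B -> (~A | C)) -> C) -> B)
≡ ~C | (((B -> (~A | C)) -> C) -> B)   (eliminate ->)
≡ ~C | ~((B -> (~A | C)) -> C) | B   (eliminate ->)
≡ ~C | ~(~(B -> (~A | C)) | C) | B   (eliminate ->)
≡ ~C | ~(~(~B | ~A | C) | C) | B   (eliminate ->)
≡ ~C | (~~(~B | ~A | C) & ~C) | B   (De Morgan)
≡ ~C | ((~B | ~A | C) & ~C) | B   (double negation)
≡ ~C | (~B & ~C) | (~A & ~C) | (C & ~C) | B   (distribute & over |)
≡ ~C | B   (simplify)

~C | B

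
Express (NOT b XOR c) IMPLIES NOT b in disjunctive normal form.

(NOT b XOR c) IMPLIES NOT b
⇔ NOT (NOT b XOR c) OR NOT b   [eliminate IMPLIES]
⇔ NOT ((NOT b AND NOT c) OR (NOT NOT b AND c)) OR NOT b   [expand XOR]
⇔ (NOT (NOT b AND NOT c) AND NOT (NOT NOT b AND c)) OR NOT b   [De Morgan]
⇔ ((NOT NOT b OR NOT NOT c) AND NOT (NOT NOT b AND c)) OR NOT b   [De Morgan]
⇔ ((b OR NOT NOT c) AND NOT (NOT NOT b AND c)) OR NOT b   [double negation]
⇔ ((b OR c) AND NOT (NOT NOT b AND c)) OR NOT b   [double negation]
⇔ ((b OR c) AND (NOT NOT NOT b OR NOT c)) OR NOT b   [De Morgan]
⇔ ((b OR c) AND (NOT b OR NOT c)) OR NOT b   [double negation]
⇔ (b AND NOT b) OR (b AND NOT c) OR (c AND NOT b) OR (c AND NOT c) OR NOT b   [distribute AND over OR]
⇔ (b AND NOT c) OR NOT b   [simplify]

(b AND NOT c) OR NOT b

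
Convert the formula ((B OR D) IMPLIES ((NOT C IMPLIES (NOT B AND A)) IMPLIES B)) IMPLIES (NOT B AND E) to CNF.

((B OR D) IMPLIES ((NOT C IMPLIES (NOT B AND A)) IMPLIES B)) IMPLIES (NOT B AND E)
= NOT ((B OR D) IMPLIES ((NOT C IMPLIES (NOT B AND A)) IMPLIES B)) OR (NOT B AND E)   [eliminate IMPLIES]
= NOT (NOT (B OR D) OR ((NOT C IMPLIES (NOT B AND A)) IMPLIES B)) OR (NOT B AND E)   [eliminate IMPLIES]
= NOT (NOT (B OR D) OR NOT (NOT C IMPLIES (NOT B AND A)) OR B) OR (NOT B AND E)   [eliminate IMPLIES]
= NOT (NOT (B OR D) OR NOT (NOT NOT C OR (NOT B AND A)) OR B) OR (NOT B AND E)   [eliminate IMPLIES]
= (NOT NOT (B OR D) AND NOT NOT (NOT NOT C OR (NOT B AND A)) AND NOT B) OR (NOT B AND E)   [De Morgan]
= ((B OR D) AND NOT NOT (NOT NOT C OR (NOT B AND A)) AND NOT B) OR (NOT B AND E)   [double negation]
= ((B OR D) AND (NOT NOT C OR (NOT B AND A)) AND NOT B) OR (NOT B AND E)   [double negation]
= ((B OR D) AND (C OR (NOT B AND A)) AND NOT B) OR (NOT B AND E)   [double negation]
= (B OR D OR NOT B) AND (B OR D OR E) AND (C OR NOT B OR NOT B) AND (C OR NOT B OR E) AND (C OR A OR NOT B) AND (C OR A OR E) AND (NOT B OR NOT B) AND (NOT B OR E)   [distribute OR over AND]
= (B OR D OR E) AND (C OR A OR E) AND NOT B   [simplify]

(B OR D OR E) AND (C OR A OR E) AND NOT B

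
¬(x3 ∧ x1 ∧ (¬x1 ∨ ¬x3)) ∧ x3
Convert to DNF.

¬(x3 ∧ x1 ∧ (¬x1 ∨ ¬x3)) ∧ x3
⇔ (¬x3 ∨ ¬x1 ∨ ¬(¬x1 ∨ ¬x3)) ∧ x3   (De Morgan)
⇔ (¬x3 ∨ ¬x1 ∨ (¬¬x1 ∧ ¬¬x3)) ∧ x3   (De Morgan)
⇔ (¬x3 ∨ ¬x1 ∨ (x1 ∧ ¬¬x3)) ∧ x3   (double negation)
⇔ (¬x3 ∨ ¬x1 ∨ (x1 ∧ x3)) ∧ x3   (double negation)
⇔ (¬x3 ∧ x3) ∨ (¬x1 ∧ x3) ∨ (x1 ∧ x3 ∧ x3)   (distribute ∧ over ∨)
⇔ (¬x1 ∧ x3) ∨ (x1 ∧ x3)   (simplify)

(¬x1 ∧ x3) ∨ (x1 ∧ x3)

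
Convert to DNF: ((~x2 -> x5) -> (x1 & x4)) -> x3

(x2 & ~x1) | (x2 & ~x4) | (x5 & ~x1) | (x5 & ~x4) | x3

((~x2 -> x5) -> (x1 & x4)) -> x3
= ~((~x2 -> x5) -> (x1 & x4)) | x3   — eliminate ->
= ~(~(~x2 -> x5) | (x1 & x4)) | x3   — eliminate ->
= ~(~(~~x2 | x5) | (x1 & x4)) | x3   — eliminate ->
= (~~(~~x2 | x5) & ~(x1 & x4)) | x3   — De Morgan
= ((~~x2 | x5) & ~(x1 & x4)) | x3   — double negation
= ((x2 | x5) & ~(x1 & x4)) | x3   — double negation
= ((x2 | x5) & (~x1 | ~x4)) | x3   — De Morgan
= (x2 & ~x1) | (x2 & ~x4) | (x5 & ~x1) | (x5 & ~x4) | x3   — distribute & over |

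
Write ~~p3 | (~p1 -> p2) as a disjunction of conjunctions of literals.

p3 | p1 | p2

~~p3 | (~p1 -> p2)
≡ ~~p3 | ~~p1 | p2   [eliminate ->]
≡ p3 | ~~p1 | p2   [double negation]
≡ p3 | p1 | p2   [double negation]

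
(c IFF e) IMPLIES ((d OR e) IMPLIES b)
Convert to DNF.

(c IFF e) IMPLIES ((d OR e) IMPLIES b)
= NOT (c IFF e) OR ((d OR e) IMPLIES b)   [eliminate IMPLIES]
= NOT ((c IMPLIES e) AND (e IMPLIES c)) OR ((d OR e) IMPLIES b)   [eliminate IFF]
= NOT ((NOT c OR e) AND (e IMPLIES c)) OR ((d OR e) IMPLIES b)   [eliminate IMPLIES]
= NOT ((NOT c OR e) AND (NOT e OR c)) OR ((d OR e) IMPLIES b)   [eliminate IMPLIES]
= NOT ((NOT c OR e) AND (NOT e OR c)) OR NOT (d OR e) OR b   [eliminate IMPLIES]
= NOT (NOT c OR e) OR NOT (NOT e OR c) OR NOT (d OR e) OR b   [De Morgan]
= (NOT NOT c AND NOT e) OR NOT (NOT e OR c) OR NOT (d OR e) OR b   [De Morgan]
= (c AND NOT e) OR NOT (NOT e OR c) OR NOT (d OR e) OR b   [double negation]
= (c AND NOT e) OR (NOT NOT e AND NOT c) OR NOT (d OR e) OR b   [De Morgan]
= (c AND NOT e) OR (e AND NOT c) OR NOT (d OR e) OR b   [double negation]
= (c AND NOT e) OR (e AND NOT c) OR (NOT d AND NOT e) OR b   [De Morgan]

(c AND NOT e) OR (e AND NOT c) OR (NOT d AND NOT e) OR b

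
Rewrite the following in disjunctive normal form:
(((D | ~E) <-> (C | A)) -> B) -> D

(((D | ~E) <-> (C | A)) -> B) -> D
≡ ~(((D | ~E) <-> (C | A)) -> B) | D   [eliminate ->]
≡ ~(~((D | ~E) <-> (C | A)) | B) | D   [eliminate ->]
≡ ~(~(((D | ~E) -> (C | A)) & ((C | A) -> (D | ~E))) | B) | D   [eliminate <->]
≡ ~(~((~(D | ~E) | C | A) & ((C | A) -> (D | ~E))) | B) | D   [eliminate ->]
≡ ~(~((~(D | ~E) | C | A) & (~(C | A) | D | ~E)) | B) | D   [eliminate ->]
≡ (~~((~(D | ~E) | C | A) & (~(C | A) | D | ~E)) & ~B) | D   [De Morgan]
≡ ((~(D | ~E) | C | A) & (~(C | A) | D | ~E) & ~B) | D   [double negation]
≡ (((~D & ~~E) | C | A) & (~(C | A) | D | ~E) & ~B) | D   [De Morgan]
≡ (((~D & E) | C | A) & (~(C | A) | D | ~E) & ~B) | D   [double negation]
≡ (((~D & E) | C | A) & ((~C & ~A) | D | ~E) & ~B) | D   [De Morgan]
≡ (~D & E & ~C & ~A & ~B) | (~D & E & D & ~B) | (~D & E & ~E & ~B) | (C & ~C & ~A & ~B) | (C & D & ~B) | (C & ~E & ~B) | (A & ~C & ~A & ~B) | (A & D & ~B) | (A & ~E & ~B) | D   [distribute & over |]
≡ (~D & E & ~C & ~A & ~B) | (C & ~E & ~B) | (A & ~E & ~B) | D   [simplify]

(~D & E & ~C & ~A & ~B) | (C & ~E & ~B) | (A & ~E & ~B) | D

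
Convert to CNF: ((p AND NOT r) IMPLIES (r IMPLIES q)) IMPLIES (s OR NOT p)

((p AND NOT r) IMPLIES (r IMPLIES q)) IMPLIES (s OR NOT p)
⇔ NOT ((p AND NOT r) IMPLIES (r IMPLIES q)) OR s OR NOT p   — eliminate IMPLIES
⇔ NOT (NOT (p AND NOT r) OR (r IMPLIES q)) OR s OR NOT p   — eliminate IMPLIES
⇔ NOT (NOT (p AND NOT r) OR NOT r OR q) OR s OR NOT p   — eliminate IMPLIES
⇔ (NOT NOT (p AND NOT r) AND NOT NOT r AND NOT q) OR s OR NOT p   — De Morgan
⇔ (p AND NOT r AND NOT NOT r AND NOT q) OR s OR NOT p   — double negation
⇔ (p AND NOT r AND r AND NOT q) OR s OR NOT p   — double negation
⇔ (p OR s OR NOT p) AND (NOT r OR s OR NOT p) AND (r OR s OR NOT p) AND (NOT q OR s OR NOT p)   — distribute OR over AND
⇔ (NOT r OR s OR NOT p) AND (r OR s OR NOT p) AND (NOT q OR s OR NOT p)   — simplify

(NOT r OR s OR NOT p) AND (r OR s OR NOT p) AND (NOT q OR s OR NOT p)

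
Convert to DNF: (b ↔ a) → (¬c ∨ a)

(b ↔ a) → (¬c ∨ a)
≡ ¬(b ↔ a) ∨ ¬c ∨ a   (eliminate →)
≡ ¬((b → a) ∧ (a → b)) ∨ ¬c ∨ a   (eliminate ↔)
≡ ¬((¬b ∨ a) ∧ (a → b)) ∨ ¬c ∨ a   (eliminate →)
≡ ¬((¬b ∨ a) ∧ (¬a ∨ b)) ∨ ¬c ∨ a   (eliminate →)
≡ ¬(¬b ∨ a) ∨ ¬(¬a ∨ b) ∨ ¬c ∨ a   (De Morgan)
≡ (¬¬b ∧ ¬a) ∨ ¬(¬a ∨ b) ∨ ¬c ∨ a   (De Morgan)
≡ (b ∧ ¬a) ∨ ¬(¬a ∨ b) ∨ ¬c ∨ a   (double negation)
≡ (b ∧ ¬a) ∨ (¬¬a ∧ ¬b) ∨ ¬c ∨ a   (De Morgan)
≡ (b ∧ ¬a) ∨ (a ∧ ¬b) ∨ ¬c ∨ a   (double negation)
≡ (b ∧ ¬a) ∨ ¬c ∨ a   (simplify)

(b ∧ ¬a) ∨ ¬c ∨ a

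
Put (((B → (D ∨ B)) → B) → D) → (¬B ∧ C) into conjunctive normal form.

(((B → (D ∨ B)) → B) → D) → (¬B ∧ C)
≡ ¬(((B → (D ∨ B)) → B) → D) ∨ (¬B ∧ C)   [eliminate →]
≡ ¬(¬((B → (D ∨ B)) → B) ∨ D) ∨ (¬B ∧ C)   [eliminate →]
≡ ¬(¬(¬(B → (D ∨ B)) ∨ B) ∨ D) ∨ (¬B ∧ C)   [eliminate →]
≡ ¬(¬(¬(¬B ∨ D ∨ B) ∨ B) ∨ D) ∨ (¬B ∧ C)   [eliminate →]
≡ (¬¬(¬(¬B ∨ D ∨ B) ∨ B) ∧ ¬D) ∨ (¬B ∧ C)   [De Morgan]
≡ ((¬(¬B ∨ D ∨ B) ∨ B) ∧ ¬D) ∨ (¬B ∧ C)   [double negation]
≡ (((¬¬B ∧ ¬D ∧ ¬B) ∨ B) ∧ ¬D) ∨ (¬B ∧ C)   [De Morgan]
≡ (((B ∧ ¬D ∧ ¬B) ∨ B) ∧ ¬D) ∨ (¬B ∧ C)   [double negation]
≡ (B ∨ B ∨ ¬B) ∧ (B ∨ B ∨ C) ∧ (¬D ∨ B ∨ ¬B) ∧ (¬D ∨ B ∨ C) ∧ (¬B ∨ B ∨ ¬B) ∧ (¬B ∨ B ∨ C) ∧ (¬D ∨ ¬B) ∧ (¬D ∨ C)   [distribute ∨ over ∧]
≡ (B ∨ C) ∧ (¬D ∨ ¬B) ∧ (¬D ∨ C)   [simplify]

(B ∨ C) ∧ (¬D ∨ ¬B) ∧ (¬D ∨ C)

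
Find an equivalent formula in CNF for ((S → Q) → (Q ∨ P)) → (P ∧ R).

(¬S ∨ Q ∨ P) ∧ (¬S ∨ Q ∨ R) ∧ (¬Q ∨ P) ∧ (¬Q ∨ R) ∧ (¬P ∨ R)

((S → Q) → (Q ∨ P)) → (P ∧ R)
⇔ ¬((S → Q) → (Q ∨ P)) ∨ (P ∧ R)   [eliminate →]
⇔ ¬(¬(S → Q) ∨ Q ∨ P) ∨ (P ∧ R)   [eliminate →]
⇔ ¬(¬(¬S ∨ Q) ∨ Q ∨ P) ∨ (P ∧ R)   [eliminate →]
⇔ (¬¬(¬S ∨ Q) ∧ ¬Q ∧ ¬P) ∨ (P ∧ R)   [De Morgan]
⇔ ((¬S ∨ Q) ∧ ¬Q ∧ ¬P) ∨ (P ∧ R)   [double negation]
⇔ (¬S ∨ Q ∨ P) ∧ (¬S ∨ Q ∨ R) ∧ (¬Q ∨ P) ∧ (¬Q ∨ R) ∧ (¬P ∨ P) ∧ (¬P ∨ R)   [distribute ∨ over ∧]
⇔ (¬S ∨ Q ∨ P) ∧ (¬S ∨ Q ∨ R) ∧ (¬Q ∨ P) ∧ (¬Q ∨ R) ∧ (¬P ∨ R)   [simplify]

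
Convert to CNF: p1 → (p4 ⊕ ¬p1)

p1 → (p4 ⊕ ¬p1)
⇔ ¬p1 ∨ (p4 ⊕ ¬p1)   [eliminate →]
⇔ ¬p1 ∨ ((p4 ∨ ¬p1) ∧ ¬(p4 ∧ ¬p1))   [expand ⊕]
⇔ ¬p1 ∨ ((p4 ∨ ¬p1) ∧ (¬p4 ∨ ¬¬p1))   [De Morgan]
⇔ ¬p1 ∨ ((p4 ∨ ¬p1) ∧ (¬p4 ∨ p1))   [double negation]
⇔ (¬p1 ∨ p4 ∨ ¬p1) ∧ (¬p1 ∨ ¬p4 ∨ p1)   [distribute ∨ over ∧]
⇔ ¬p1 ∨ p4   [simplify]

¬p1 ∨ p4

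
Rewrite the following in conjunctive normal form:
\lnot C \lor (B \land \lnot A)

\lnot C \lor (B \land \lnot A)
= (\lnot C \lor B) \land (\lnot C \lor \lnot A)

(\lnot C \lor B) \land (\lnot C \lor \lnot A)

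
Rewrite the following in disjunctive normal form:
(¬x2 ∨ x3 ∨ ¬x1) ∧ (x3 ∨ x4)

(¬x2 ∧ x4) ∨ x3 ∨ (¬x1 ∧ x4)

(¬x2 ∨ x3 ∨ ¬x1) ∧ (x3 ∨ x4)
≡ (¬x2 ∧ x3) ∨ (¬x2 ∧ x4) ∨ (x3 ∧ x3) ∨ (x3 ∧ x4) ∨ (¬x1 ∧ x3) ∨ (¬x1 ∧ x4)   — distribute ∧ over ∨
≡ (¬x2 ∧ x4) ∨ x3 ∨ (¬x1 ∧ x4)   — simplify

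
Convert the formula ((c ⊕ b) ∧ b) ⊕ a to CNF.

((c ⊕ b) ∧ b) ⊕ a
≡ (((c ⊕ b) ∧ b) ∨ a) ∧ ¬((c ⊕ b) ∧ b ∧ a)   (expand ⊕)
≡ (((c ∨ b) ∧ ¬(c ∧ b) ∧ b) ∨ a) ∧ ¬((c ⊕ b) ∧ b ∧ a)   (expand ⊕)
≡ (((c ∨ b) ∧ ¬(c ∧ b) ∧ b) ∨ a) ∧ ¬((c ∨ b) ∧ ¬(c ∧ b) ∧ b ∧ a)   (expand ⊕)
≡ (((c ∨ b) ∧ (¬c ∨ ¬b) ∧ b) ∨ a) ∧ ¬((c ∨ b) ∧ ¬(c ∧ b) ∧ b ∧ a)   (De Morgan)
≡ (((c ∨ b) ∧ (¬c ∨ ¬b) ∧ b) ∨ a) ∧ (¬(c ∨ b) ∨ ¬¬(c ∧ b) ∨ ¬b ∨ ¬a)   (De Morgan)
≡ (((c ∨ b) ∧ (¬c ∨ ¬b) ∧ b) ∨ a) ∧ ((¬c ∧ ¬b) ∨ ¬¬(c ∧ b) ∨ ¬b ∨ ¬a)   (De Morgan)
≡ (((c ∨ b) ∧ (¬c ∨ ¬b) ∧ b) ∨ a) ∧ ((¬c ∧ ¬b) ∨ (c ∧ b) ∨ ¬b ∨ ¬a)   (double negation)
≡ (c ∨ b ∨ a) ∧ (¬c ∨ ¬b ∨ a) ∧ (b ∨ a) ∧ (¬c ∨ c ∨ ¬b ∨ ¬a) ∧ (¬c ∨ b ∨ ¬b ∨ ¬a) ∧ (¬b ∨ c ∨ ¬b ∨ ¬a) ∧ (¬b ∨ b ∨ ¬b ∨ ¬a)   (distribute ∨ over ∧)
≡ (¬c ∨ ¬b ∨ a) ∧ (b ∨ a) ∧ (¬b ∨ c ∨ ¬a)   (simplify)

(¬c ∨ ¬b ∨ a) ∧ (b ∨ a) ∧ (¬b ∨ c ∨ ¬a)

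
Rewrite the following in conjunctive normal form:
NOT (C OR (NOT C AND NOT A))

NOT (C OR (NOT C AND NOT A))
≡ NOT C AND NOT (NOT C AND NOT A)   (De Morgan)
≡ NOT C AND (NOT NOT C OR NOT NOT A)   (De Morgan)
≡ NOT C AND (C OR NOT NOT A)   (double negation)
≡ NOT C AND (C OR A)   (double negation)

NOT C AND (C OR A)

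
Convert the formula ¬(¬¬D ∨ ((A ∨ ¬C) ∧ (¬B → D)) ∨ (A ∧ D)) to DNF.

(¬D ∧ ¬A ∧ C) ∨ (¬D ∧ ¬B)

¬(¬¬D ∨ ((A ∨ ¬C) ∧ (¬B → D)) ∨ (A ∧ D))
= ¬(¬¬D ∨ ((A ∨ ¬C) ∧ (¬¬B ∨ D)) ∨ (A ∧ D))   [eliminate →]
= ¬¬¬D ∧ ¬((A ∨ ¬C) ∧ (¬¬B ∨ D)) ∧ ¬(A ∧ D)   [De Morgan]
= ¬D ∧ ¬((A ∨ ¬C) ∧ (¬¬B ∨ D)) ∧ ¬(A ∧ D)   [double negation]
= ¬D ∧ (¬(A ∨ ¬C) ∨ ¬(¬¬B ∨ D)) ∧ ¬(A ∧ D)   [De Morgan]
= ¬D ∧ ((¬A ∧ ¬¬C) ∨ ¬(¬¬B ∨ D)) ∧ ¬(A ∧ D)   [De Morgan]
= ¬D ∧ ((¬A ∧ C) ∨ ¬(¬¬B ∨ D)) ∧ ¬(A ∧ D)   [double negation]
= ¬D ∧ ((¬A ∧ C) ∨ (¬¬¬B ∧ ¬D)) ∧ ¬(A ∧ D)   [De Morgan]
= ¬D ∧ ((¬A ∧ C) ∨ (¬B ∧ ¬D)) ∧ ¬(A ∧ D)   [double negation]
= ¬D ∧ ((¬A ∧ C) ∨ (¬B ∧ ¬D)) ∧ (¬A ∨ ¬D)   [De Morgan]
= (¬D ∧ ¬A ∧ C ∧ ¬A) ∨ (¬D ∧ ¬A ∧ C ∧ ¬D) ∨ (¬D ∧ ¬B ∧ ¬D ∧ ¬A) ∨ (¬D ∧ ¬B ∧ ¬D ∧ ¬D)   [distribute ∧ over ∨]
= (¬D ∧ ¬A ∧ C) ∨ (¬D ∧ ¬B)   [simplify]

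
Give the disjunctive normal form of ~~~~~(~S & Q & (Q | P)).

S | ~Q

~~~~~(~S & Q & (Q | P))
≡ ~~~(~S & Q & (Q | P))   — double negation
≡ ~(~S & Q & (Q | P))   — double negation
≡ ~~S | ~Q | ~(Q | P)   — De Morgan
≡ S | ~Q | ~(Q | P)   — double negation
≡ S | ~Q | (~Q & ~P)   — De Morgan
≡ S | ~Q   — simplify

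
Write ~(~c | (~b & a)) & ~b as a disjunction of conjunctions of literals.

c & ~a & ~b

~(~c | (~b & a)) & ~b
≡ ~~c & ~(~b & a) & ~b   — De Morgan
≡ c & ~(~b & a) & ~b   — double negation
≡ c & (~~b | ~a) & ~b   — De Morgan
≡ c & (b | ~a) & ~b   — double negation
≡ (c & b & ~b) | (c & ~a & ~b)   — distribute & over |
≡ c & ~a & ~b   — simplify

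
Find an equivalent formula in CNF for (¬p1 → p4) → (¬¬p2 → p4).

¬p1 ∨ ¬p2 ∨ p4

(¬p1 → p4) → (¬¬p2 → p4)
⇔ ¬(¬p1 → p4) ∨ (¬¬p2 → p4)   [eliminate →]
⇔ ¬(¬¬p1 ∨ p4) ∨ (¬¬p2 → p4)   [eliminate →]
⇔ ¬(¬¬p1 ∨ p4) ∨ ¬¬¬p2 ∨ p4   [eliminate →]
⇔ (¬¬¬p1 ∧ ¬p4) ∨ ¬¬¬p2 ∨ p4   [De Morgan]
⇔ (¬p1 ∧ ¬p4) ∨ ¬¬¬p2 ∨ p4   [double negation]
⇔ (¬p1 ∧ ¬p4) ∨ ¬p2 ∨ p4   [double negation]
⇔ (¬p1 ∨ ¬p2 ∨ p4) ∧ (¬p4 ∨ ¬p2 ∨ p4)   [distribute ∨ over ∧]
⇔ ¬p1 ∨ ¬p2 ∨ p4   [simplify]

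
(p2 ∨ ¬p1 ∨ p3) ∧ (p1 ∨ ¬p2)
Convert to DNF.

(p2 ∨ ¬p1 ∨ p3) ∧ (p1 ∨ ¬p2)
⇔ p2 ∧ p1 ∨ p2 ∧ ¬p2 ∨ ¬p1 ∧ p1 ∨ ¬p1 ∧ ¬p2 ∨ p3 ∧ p1 ∨ p3 ∧ ¬p2   [distribute ∧ over ∨]
⇔ p2 ∧ p1 ∨ ¬p1 ∧ ¬p2 ∨ p3 ∧ p1 ∨ p3 ∧ ¬p2   [simplify]

p2 ∧ p1 ∨ ¬p1 ∧ ¬p2 ∨ p3 ∧ p1 ∨ p3 ∧ ¬p2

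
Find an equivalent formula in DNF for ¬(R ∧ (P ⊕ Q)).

¬R ∨ (¬P ∧ ¬Q) ∨ (Q ∧ P)

¬(R ∧ (P ⊕ Q))
⇔ ¬(R ∧ ((P ∧ ¬Q) ∨ (¬P ∧ Q)))
⇔ ¬R ∨ ¬((P ∧ ¬Q) ∨ (¬P ∧ Q))
⇔ ¬R ∨ (¬(P ∧ ¬Q) ∧ ¬(¬P ∧ Q))
⇔ ¬R ∨ ((¬P ∨ ¬¬Q) ∧ ¬(¬P ∧ Q))
⇔ ¬R ∨ ((¬P ∨ Q) ∧ ¬(¬P ∧ Q))
⇔ ¬R ∨ ((¬P ∨ Q) ∧ (¬¬P ∨ ¬Q))
⇔ ¬R ∨ ((¬P ∨ Q) ∧ (P ∨ ¬Q))
⇔ ¬R ∨ (¬P ∧ P) ∨ (¬P ∧ ¬Q) ∨ (Q ∧ P) ∨ (Q ∧ ¬Q)
⇔ ¬R ∨ (¬P ∧ ¬Q) ∨ (Q ∧ P)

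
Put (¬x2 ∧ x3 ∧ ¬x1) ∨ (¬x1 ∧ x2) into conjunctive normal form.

(¬x2 ∧ x3 ∧ ¬x1) ∨ (¬x1 ∧ x2)
≡ (¬x2 ∨ ¬x1) ∧ (¬x2 ∨ x2) ∧ (x3 ∨ ¬x1) ∧ (x3 ∨ x2) ∧ (¬x1 ∨ ¬x1) ∧ (¬x1 ∨ x2)   — distribute ∨ over ∧
≡ (x3 ∨ x2) ∧ ¬x1   — simplify

(x3 ∨ x2) ∧ ¬x1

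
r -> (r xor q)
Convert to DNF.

~r | (r & ~q)

r -> (r xor q)
≡ ~r | (r xor q)   — eliminate ->
≡ ~r | (r & ~q) | (~r & q)   — expand xor
≡ ~r | (r & ~q)   — simplify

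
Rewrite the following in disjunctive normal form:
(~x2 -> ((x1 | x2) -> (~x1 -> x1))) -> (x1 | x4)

(~x2 -> ((x1 | x2) -> (~x1 -> x1))) -> (x1 | x4)
= ~(~x2 -> ((x1 | x2) -> (~x1 -> x1))) | x1 | x4   (eliminate ->)
= ~(~~x2 | ((x1 | x2) -> (~x1 -> x1))) | x1 | x4   (eliminate ->)
= ~(~~x2 | ~(x1 | x2) | (~x1 -> x1)) | x1 | x4   (eliminate ->)
= ~(~~x2 | ~(x1 | x2) | ~~x1 | x1) | x1 | x4   (eliminate ->)
= (~~~x2 & ~~(x1 | x2) & ~~~x1 & ~x1) | x1 | x4   (De Morgan)
= (~x2 & ~~(x1 | x2) & ~~~x1 & ~x1) | x1 | x4   (double negation)
= (~x2 & (x1 | x2) & ~~~x1 & ~x1) | x1 | x4   (double negation)
= (~x2 & (x1 | x2) & ~x1 & ~x1) | x1 | x4   (double negation)
= (~x2 & x1 & ~x1 & ~x1) | (~x2 & x2 & ~x1 & ~x1) | x1 | x4   (distribute & over |)
= x1 | x4   (simplify)

x1 | x4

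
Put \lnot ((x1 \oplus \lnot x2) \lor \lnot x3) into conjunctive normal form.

\lnot ((x1 \oplus \lnot x2) \lor \lnot x3)
≡ \lnot (((x1 \lor \lnot x2) \land \lnot (x1 \land \lnot x2)) \lor \lnot x3)
≡ \lnot ((x1 \lor \lnot x2) \land \lnot (x1 \land \lnot x2)) \land \lnot \lnot x3
≡ (\lnot (x1 \lor \lnot x2) \lor \lnot \lnot (x1 \land \lnot x2)) \land \lnot \lnot x3
≡ ((\lnot x1 \land \lnot \lnot x2) \lor \lnot \lnot (x1 \land \lnot x2)) \land \lnot \lnot x3
≡ ((\lnot x1 \land x2) \lor \lnot \lnot (x1 \land \lnot x2)) \land \lnot \lnot x3
≡ ((\lnot x1 \land x2) \lor (x1 \land \lnot x2)) \land \lnot \lnot x3
≡ ((\lnot x1 \land x2) \lor (x1 \land \lnot x2)) \land x3
≡ (\lnot x1 \lor x1) \land (\lnot x1 \lor \lnot x2) \land (x2 \lor x1) \land (x2 \lor \lnot x2) \land x3
≡ (\lnot x1 \lor \lnot x2) \land (x2 \lor x1) \land x3

(\lnot x1 \lor \lnot x2) \land (x2 \lor x1) \land x3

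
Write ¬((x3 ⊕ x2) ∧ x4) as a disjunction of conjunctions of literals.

(¬x3 ∧ ¬x2) ∨ (x2 ∧ x3) ∨ ¬x4

¬((x3 ⊕ x2) ∧ x4)
= ¬(((x3 ∧ ¬x2) ∨ (¬x3 ∧ x2)) ∧ x4)
= ¬((x3 ∧ ¬x2) ∨ (¬x3 ∧ x2)) ∨ ¬x4
= (¬(x3 ∧ ¬x2) ∧ ¬(¬x3 ∧ x2)) ∨ ¬x4
= ((¬x3 ∨ ¬¬x2) ∧ ¬(¬x3 ∧ x2)) ∨ ¬x4
= ((¬x3 ∨ x2) ∧ ¬(¬x3 ∧ x2)) ∨ ¬x4
= ((¬x3 ∨ x2) ∧ (¬¬x3 ∨ ¬x2)) ∨ ¬x4
= ((¬x3 ∨ x2) ∧ (x3 ∨ ¬x2)) ∨ ¬x4
= (¬x3 ∧ x3) ∨ (¬x3 ∧ ¬x2) ∨ (x2 ∧ x3) ∨ (x2 ∧ ¬x2) ∨ ¬x4
= (¬x3 ∧ ¬x2) ∨ (x2 ∧ x3) ∨ ¬x4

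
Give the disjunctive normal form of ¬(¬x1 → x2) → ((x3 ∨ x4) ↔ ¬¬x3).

¬(¬x1 → x2) → ((x3 ∨ x4) ↔ ¬¬x3)
≡ ¬¬(¬x1 → x2) ∨ ((x3 ∨ x4) ↔ ¬¬x3)   [eliminate →]
≡ ¬¬(¬¬x1 ∨ x2) ∨ ((x3 ∨ x4) ↔ ¬¬x3)   [eliminate →]
≡ ¬¬(¬¬x1 ∨ x2) ∨ (((x3 ∨ x4) → ¬¬x3) ∧ (¬¬x3 → (x3 ∨ x4)))   [eliminate ↔]
≡ ¬¬(¬¬x1 ∨ x2) ∨ ((¬(x3 ∨ x4) ∨ ¬¬x3) ∧ (¬¬x3 → (x3 ∨ x4)))   [eliminate →]
≡ ¬¬(¬¬x1 ∨ x2) ∨ ((¬(x3 ∨ x4) ∨ ¬¬x3) ∧ (¬¬¬x3 ∨ x3 ∨ x4))   [eliminate →]
≡ ¬¬x1 ∨ x2 ∨ ((¬(x3 ∨ x4) ∨ ¬¬x3) ∧ (¬¬¬x3 ∨ x3 ∨ x4))   [double negation]
≡ x1 ∨ x2 ∨ ((¬(x3 ∨ x4) ∨ ¬¬x3) ∧ (¬¬¬x3 ∨ x3 ∨ x4))   [double negation]
≡ x1 ∨ x2 ∨ (((¬x3 ∧ ¬x4) ∨ ¬¬x3) ∧ (¬¬¬x3 ∨ x3 ∨ x4))   [De Morgan]
≡ x1 ∨ x2 ∨ (((¬x3 ∧ ¬x4) ∨ x3) ∧ (¬¬¬x3 ∨ x3 ∨ x4))   [double negation]
≡ x1 ∨ x2 ∨ (((¬x3 ∧ ¬x4) ∨ x3) ∧ (¬x3 ∨ x3 ∨ x4))   [double negation]
≡ x1 ∨ x2 ∨ (¬x3 ∧ ¬x4 ∧ ¬x3) ∨ (¬x3 ∧ ¬x4 ∧ x3) ∨ (¬x3 ∧ ¬x4 ∧ x4) ∨ (x3 ∧ ¬x3) ∨ (x3 ∧ x3) ∨ (x3 ∧ x4)   [distribute ∧ over ∨]
≡ x1 ∨ x2 ∨ (¬x3 ∧ ¬x4) ∨ x3   [simplify]

x1 ∨ x2 ∨ (¬x3 ∧ ¬x4) ∨ x3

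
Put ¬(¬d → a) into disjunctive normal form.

¬(¬d → a)
≡ ¬(¬¬d ∨ a)   — eliminate →
≡ ¬¬¬d ∧ ¬a   — De Morgan
≡ ¬d ∧ ¬a   — double negation

¬d ∧ ¬a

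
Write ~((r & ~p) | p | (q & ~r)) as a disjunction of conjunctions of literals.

~r & ~p & ~q

~((r & ~p) | p | (q & ~r))
≡ ~(r & ~p) & ~p & ~(q & ~r)   (De Morgan)
≡ (~r | ~~p) & ~p & ~(q & ~r)   (De Morgan)
≡ (~r | p) & ~p & ~(q & ~r)   (double negation)
≡ (~r | p) & ~p & (~q | ~~r)   (De Morgan)
≡ (~r | p) & ~p & (~q | r)   (double negation)
≡ (~r & ~p & ~q) | (~r & ~p & r) | (p & ~p & ~q) | (p & ~p & r)   (distribute & over |)
≡ ~r & ~p & ~q   (simplify)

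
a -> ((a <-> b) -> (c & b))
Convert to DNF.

~a | (a & ~b) | (c & b)

a -> ((a <-> b) -> (c & b))
= ~a | ((a <-> b) -> (c & b))   [eliminate ->]
= ~a | ~(a <-> b) | (c & b)   [eliminate ->]
= ~a | ~((a -> b) & (b -> a)) | (c & b)   [eliminate <->]
= ~a | ~((~a | b) & (b -> a)) | (c & b)   [eliminate ->]
= ~a | ~((~a | b) & (~b | a)) | (c & b)   [eliminate ->]
= ~a | ~(~a | b) | ~(~b | a) | (c & b)   [De Morgan]
= ~a | (~~a & ~b) | ~(~b | a) | (c & b)   [De Morgan]
= ~a | (a & ~b) | ~(~b | a) | (c & b)   [double negation]
= ~a | (a & ~b) | (~~b & ~a) | (c & b)   [De Morgan]
= ~a | (a & ~b) | (b & ~a) | (c & b)   [double negation]
= ~a | (a & ~b) | (c & b)   [simplify]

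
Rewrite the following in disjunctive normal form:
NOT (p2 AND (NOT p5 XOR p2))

NOT (p2 AND (NOT p5 XOR p2))
≡ NOT (p2 AND ((NOT p5 AND NOT p2) OR (NOT NOT p5 AND p2)))   (expand XOR)
≡ NOT p2 OR NOT ((NOT p5 AND NOT p2) OR (NOT NOT p5 AND p2))   (De Morgan)
≡ NOT p2 OR (NOT (NOT p5 AND NOT p2) AND NOT (NOT NOT p5 AND p2))   (De Morgan)
≡ NOT p2 OR ((NOT NOT p5 OR NOT NOT p2) AND NOT (NOT NOT p5 AND p2))   (De Morgan)
≡ NOT p2 OR ((p5 OR NOT NOT p2) AND NOT (NOT NOT p5 AND p2))   (double negation)
≡ NOT p2 OR ((p5 OR p2) AND NOT (NOT NOT p5 AND p2))   (double negation)
≡ NOT p2 OR ((p5 OR p2) AND (NOT NOT NOT p5 OR NOT p2))   (De Morgan)
≡ NOT p2 OR ((p5 OR p2) AND (NOT p5 OR NOT p2))   (double negation)
≡ NOT p2 OR (p5 AND NOT p5) OR (p5 AND NOT p2) OR (p2 AND NOT p5) OR (p2 AND NOT p2)   (distribute AND over OR)
≡ NOT p2 OR (p2 AND NOT p5)   (simplify)

NOT p2 OR (p2 AND NOT p5)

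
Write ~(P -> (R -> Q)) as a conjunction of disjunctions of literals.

~(P -> (R -> Q))
= ~(~P | (R -> Q))   [eliminate ->]
= ~(~P | ~R | Q)   [eliminate ->]
= ~~P & ~~R & ~Q   [De Morgan]
= P & ~~R & ~Q   [double negation]
= P & R & ~Q   [double negation]

P & R & ~Q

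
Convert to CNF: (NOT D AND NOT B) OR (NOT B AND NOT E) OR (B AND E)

(NOT D AND NOT B) OR (NOT B AND NOT E) OR (B AND E)
⇔ (NOT D OR NOT B OR B) AND (NOT D OR NOT B OR E) AND (NOT D OR NOT E OR B) AND (NOT D OR NOT E OR E) AND (NOT B OR NOT B OR B) AND (NOT B OR NOT B OR E) AND (NOT B OR NOT E OR B) AND (NOT B OR NOT E OR E)
⇔ (NOT D OR NOT E OR B) AND (NOT B OR E)

(NOT D OR NOT E OR B) AND (NOT B OR E)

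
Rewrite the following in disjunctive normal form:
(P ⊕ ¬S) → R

(¬P ∧ S) ∨ (¬S ∧ P) ∨ R

(P ⊕ ¬S) → R
≡ ¬(P ⊕ ¬S) ∨ R   [eliminate →]
≡ ¬((P ∧ ¬¬S) ∨ (¬P ∧ ¬S)) ∨ R   [expand ⊕]
≡ (¬(P ∧ ¬¬S) ∧ ¬(¬P ∧ ¬S)) ∨ R   [De Morgan]
≡ ((¬P ∨ ¬¬¬S) ∧ ¬(¬P ∧ ¬S)) ∨ R   [De Morgan]
≡ ((¬P ∨ ¬S) ∧ ¬(¬P ∧ ¬S)) ∨ R   [double negation]
≡ ((¬P ∨ ¬S) ∧ (¬¬P ∨ ¬¬S)) ∨ R   [De Morgan]
≡ ((¬P ∨ ¬S) ∧ (P ∨ ¬¬S)) ∨ R   [double negation]
≡ ((¬P ∨ ¬S) ∧ (P ∨ S)) ∨ R   [double negation]
≡ (¬P ∧ P) ∨ (¬P ∧ S) ∨ (¬S ∧ P) ∨ (¬S ∧ S) ∨ R   [distribute ∧ over ∨]
≡ (¬P ∧ S) ∨ (¬S ∧ P) ∨ R   [simplify]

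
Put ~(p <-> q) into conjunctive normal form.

(p | q) & (~q | ~p)

~(p <-> q)
≡ ~((p -> q) & (q -> p))   [eliminate <->]
≡ ~((~p | q) & (q -> p))   [eliminate ->]
≡ ~((~p | q) & (~q | p))   [eliminate ->]
≡ ~(~p | q) | ~(~q | p)   [De Morgan]
≡ (~~p & ~q) | ~(~q | p)   [De Morgan]
≡ (p & ~q) | ~(~q | p)   [double negation]
≡ (p & ~q) | (~~q & ~p)   [De Morgan]
≡ (p & ~q) | (q & ~p)   [double negation]
≡ (p | q) & (p | ~p) & (~q | q) & (~q | ~p)   [distribute | over &]
≡ (p | q) & (~q | ~p)   [simplify]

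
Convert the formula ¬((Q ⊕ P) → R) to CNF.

¬((Q ⊕ P) → R)
= ¬(¬(Q ⊕ P) ∨ R)
= ¬(¬((Q ∨ P) ∧ ¬(Q ∧ P)) ∨ R)
= ¬¬((Q ∨ P) ∧ ¬(Q ∧ P)) ∧ ¬R
= (Q ∨ P) ∧ ¬(Q ∧ P) ∧ ¬R
= (Q ∨ P) ∧ (¬Q ∨ ¬P) ∧ ¬R

(Q ∨ P) ∧ (¬Q ∨ ¬P) ∧ ¬R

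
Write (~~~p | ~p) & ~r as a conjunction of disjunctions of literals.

(~~~p | ~p) & ~r
≡ (~p | ~p) & ~r   [double negation]
≡ ~p & ~r   [simplify]

~p & ~r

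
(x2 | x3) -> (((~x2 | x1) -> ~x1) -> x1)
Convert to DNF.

(x2 | x3) -> (((~x2 | x1) -> ~x1) -> x1)
⇔ ~(x2 | x3) | (((~x2 | x1) -> ~x1) -> x1)   (eliminate ->)
⇔ ~(x2 | x3) | ~((~x2 | x1) -> ~x1) | x1   (eliminate ->)
⇔ ~(x2 | x3) | ~(~(~x2 | x1) | ~x1) | x1   (eliminate ->)
⇔ (~x2 & ~x3) | ~(~(~x2 | x1) | ~x1) | x1   (De Morgan)
⇔ (~x2 & ~x3) | (~~(~x2 | x1) & ~~x1) | x1   (De Morgan)
⇔ (~x2 & ~x3) | ((~x2 | x1) & ~~x1) | x1   (double negation)
⇔ (~x2 & ~x3) | ((~x2 | x1) & x1) | x1   (double negation)
⇔ (~x2 & ~x3) | (~x2 & x1) | (x1 & x1) | x1   (distribute & over |)
⇔ (~x2 & ~x3) | x1   (simplify)

(~x2 & ~x3) | x1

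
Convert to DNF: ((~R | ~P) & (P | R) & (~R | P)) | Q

((~R | ~P) & (P | R) & (~R | P)) | Q
= (~R & P & ~R) | (~R & P & P) | (~R & R & ~R) | (~R & R & P) | (~P & P & ~R) | (~P & P & P) | (~P & R & ~R) | (~P & R & P) | Q
= (~R & P) | Q

(~R & P) | Q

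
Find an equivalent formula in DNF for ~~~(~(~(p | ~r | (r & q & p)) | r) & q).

r | ~q

~~~(~(~(p | ~r | (r & q & p)) | r) & q)
≡ ~(~(~(p | ~r | (r & q & p)) | r) & q)   [double negation]
≡ ~~(~(p | ~r | (r & q & p)) | r) | ~q   [De Morgan]
≡ ~(p | ~r | (r & q & p)) | r | ~q   [double negation]
≡ (~p & ~~r & ~(r & q & p)) | r | ~q   [De Morgan]
≡ (~p & r & ~(r & q & p)) | r | ~q   [double negation]
≡ (~p & r & (~r | ~q | ~p)) | r | ~q   [De Morgan]
≡ (~p & r & ~r) | (~p & r & ~q) | (~p & r & ~p) | r | ~q   [distribute & over |]
≡ r | ~q   [simplify]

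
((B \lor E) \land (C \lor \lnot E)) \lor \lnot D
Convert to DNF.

((B \lor E) \land (C \lor \lnot E)) \lor \lnot D
≡ (B \land C) \lor (B \land \lnot E) \lor (E \land C) \lor (E \land \lnot E) \lor \lnot D   [distribute \land over \lor]
≡ (B \land C) \lor (B \land \lnot E) \lor (E \land C) \lor \lnot D   [simplify]

(B \land C) \lor (B \land \lnot E) \lor (E \land C) \lor \lnot D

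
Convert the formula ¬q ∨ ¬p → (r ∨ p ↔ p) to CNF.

p ∨ ¬r

¬q ∨ ¬p → (r ∨ p ↔ p)
= ¬(¬q ∨ ¬p) ∨ (r ∨ p ↔ p)   [eliminate →]
= ¬(¬q ∨ ¬p) ∨ (r ∨ p → p) ∧ (p → r ∨ p)   [eliminate ↔]
= ¬(¬q ∨ ¬p) ∨ (¬(r ∨ p) ∨ p) ∧ (p → r ∨ p)   [eliminate →]
= ¬(¬q ∨ ¬p) ∨ (¬(r ∨ p) ∨ p) ∧ (¬p ∨ r ∨ p)   [eliminate →]
= ¬¬q ∧ ¬¬p ∨ (¬(r ∨ p) ∨ p) ∧ (¬p ∨ r ∨ p)   [De Morgan]
= q ∧ ¬¬p ∨ (¬(r ∨ p) ∨ p) ∧ (¬p ∨ r ∨ p)   [double negation]
= q ∧ p ∨ (¬(r ∨ p) ∨ p) ∧ (¬p ∨ r ∨ p)   [double negation]
= q ∧ p ∨ (¬r ∧ ¬p ∨ p) ∧ (¬p ∨ r ∨ p)   [De Morgan]
= (q ∨ ¬r ∨ p) ∧ (q ∨ ¬p ∨ p) ∧ (q ∨ ¬p ∨ r ∨ p) ∧ (p ∨ ¬r ∨ p) ∧ (p ∨ ¬p ∨ p) ∧ (p ∨ ¬p ∨ r ∨ p)   [distribute ∨ over ∧]
= p ∨ ¬r   [simplify]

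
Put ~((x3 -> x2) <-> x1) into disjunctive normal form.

~((x3 -> x2) <-> x1)
≡ ~(((x3 -> x2) -> x1) & (x1 -> (x3 -> x2)))
≡ ~((~(x3 -> x2) | x1) & (x1 -> (x3 -> x2)))
≡ ~((~(~x3 | x2) | x1) & (x1 -> (x3 -> x2)))
≡ ~((~(~x3 | x2) | x1) & (~x1 | (x3 -> x2)))
≡ ~((~(~x3 | x2) | x1) & (~x1 | ~x3 | x2))
≡ ~(~(~x3 | x2) | x1) | ~(~x1 | ~x3 | x2)
≡ (~~(~x3 | x2) & ~x1) | ~(~x1 | ~x3 | x2)
≡ ((~x3 | x2) & ~x1) | ~(~x1 | ~x3 | x2)
≡ ((~x3 | x2) & ~x1) | (~~x1 & ~~x3 & ~x2)
≡ ((~x3 | x2) & ~x1) | (x1 & ~~x3 & ~x2)
≡ ((~x3 | x2) & ~x1) | (x1 & x3 & ~x2)
≡ (~x3 & ~x1) | (x2 & ~x1) | (x1 & x3 & ~x2)

(~x3 & ~x1) | (x2 & ~x1) | (x1 & x3 & ~x2)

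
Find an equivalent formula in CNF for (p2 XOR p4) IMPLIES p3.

(NOT p2 OR p4 OR p3) AND (NOT p4 OR p2 OR p3)

(p2 XOR p4) IMPLIES p3
≡ NOT (p2 XOR p4) OR p3   [eliminate IMPLIES]
≡ NOT ((p2 OR p4) AND NOT (p2 AND p4)) OR p3   [expand XOR]
≡ NOT (p2 OR p4) OR NOT NOT (p2 AND p4) OR p3   [De Morgan]
≡ (NOT p2 AND NOT p4) OR NOT NOT (p2 AND p4) OR p3   [De Morgan]
≡ (NOT p2 AND NOT p4) OR (p2 AND p4) OR p3   [double negation]
≡ (NOT p2 OR p2 OR p3) AND (NOT p2 OR p4 OR p3) AND (NOT p4 OR p2 OR p3) AND (NOT p4 OR p4 OR p3)   [distribute OR over AND]
≡ (NOT p2 OR p4 OR p3) AND (NOT p4 OR p2 OR p3)   [simplify]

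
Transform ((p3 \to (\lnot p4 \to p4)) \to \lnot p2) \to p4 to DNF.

(\lnot p3 \land p2) \lor p4

((p3 \to (\lnot p4 \to p4)) \to \lnot p2) \to p4
⇔ \lnot ((p3 \to (\lnot p4 \to p4)) \to \lnot p2) \lor p4   [eliminate \to]
⇔ \lnot (\lnot (p3 \to (\lnot p4 \to p4)) \lor \lnot p2) \lor p4   [eliminate \to]
⇔ \lnot (\lnot (\lnot p3 \lor (\lnot p4 \to p4)) \lor \lnot p2) \lor p4   [eliminate \to]
⇔ \lnot (\lnot (\lnot p3 \lor \lnot \lnot p4 \lor p4) \lor \lnot p2) \lor p4   [eliminate \to]
⇔ (\lnot \lnot (\lnot p3 \lor \lnot \lnot p4 \lor p4) \land \lnot \lnot p2) \lor p4   [De Morgan]
⇔ ((\lnot p3 \lor \lnot \lnot p4 \lor p4) \land \lnot \lnot p2) \lor p4   [double negation]
⇔ ((\lnot p3 \lor p4 \lor p4) \land \lnot \lnot p2) \lor p4   [double negation]
⇔ ((\lnot p3 \lor p4 \lor p4) \land p2) \lor p4   [double negation]
⇔ (\lnot p3 \land p2) \lor (p4 \land p2) \lor (p4 \land p2) \lor p4   [distribute \land over \lor]
⇔ (\lnot p3 \land p2) \lor p4   [simplify]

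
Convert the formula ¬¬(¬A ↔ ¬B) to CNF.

(A ∨ ¬B) ∧ (B ∨ ¬A)

¬¬(¬A ↔ ¬B)
⇔ ¬¬((¬A → ¬B) ∧ (¬B → ¬A))   [eliminate ↔]
⇔ ¬¬((¬¬A ∨ ¬B) ∧ (¬B → ¬A))   [eliminate →]
⇔ ¬¬((¬¬A ∨ ¬B) ∧ (¬¬B ∨ ¬A))   [eliminate →]
⇔ (¬¬A ∨ ¬B) ∧ (¬¬B ∨ ¬A)   [double negation]
⇔ (A ∨ ¬B) ∧ (¬¬B ∨ ¬A)   [double negation]
⇔ (A ∨ ¬B) ∧ (B ∨ ¬A)   [double negation]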